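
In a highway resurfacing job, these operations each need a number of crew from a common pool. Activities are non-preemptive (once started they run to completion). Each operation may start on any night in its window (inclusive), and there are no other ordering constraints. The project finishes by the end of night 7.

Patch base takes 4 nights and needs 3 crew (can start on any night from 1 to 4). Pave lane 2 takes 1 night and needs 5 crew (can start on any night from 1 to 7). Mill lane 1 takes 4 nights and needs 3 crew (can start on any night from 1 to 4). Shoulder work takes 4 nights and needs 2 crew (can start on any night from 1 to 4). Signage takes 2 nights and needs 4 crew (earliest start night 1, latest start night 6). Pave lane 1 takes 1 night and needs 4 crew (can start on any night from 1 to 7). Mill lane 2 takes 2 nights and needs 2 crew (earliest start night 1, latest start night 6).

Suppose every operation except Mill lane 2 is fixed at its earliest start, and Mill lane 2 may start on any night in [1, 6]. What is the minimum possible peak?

21

Mill lane 2@1: n1:23  n2:14  n3:8  n4:8  n5:0  n6:0  n7:0 → peak 23
Mill lane 2@2: n1:21  n2:14  n3:10  n4:8  n5:0  n6:0  n7:0 → peak 21
Mill lane 2@3: n1:21  n2:12  n3:10  n4:10  n5:0  n6:0  n7:0 → peak 21
Mill lane 2@4: n1:21  n2:12  n3:8  n4:10  n5:2  n6:0  n7:0 → peak 21
Mill lane 2@5: n1:21  n2:12  n3:8  n4:8  n5:2  n6:2  n7:0 → peak 21
Mill lane 2@6: n1:21  n2:12  n3:8  n4:8  n5:0  n6:2  n7:2 → peak 21
Best is Mill lane 2@2, peak 21.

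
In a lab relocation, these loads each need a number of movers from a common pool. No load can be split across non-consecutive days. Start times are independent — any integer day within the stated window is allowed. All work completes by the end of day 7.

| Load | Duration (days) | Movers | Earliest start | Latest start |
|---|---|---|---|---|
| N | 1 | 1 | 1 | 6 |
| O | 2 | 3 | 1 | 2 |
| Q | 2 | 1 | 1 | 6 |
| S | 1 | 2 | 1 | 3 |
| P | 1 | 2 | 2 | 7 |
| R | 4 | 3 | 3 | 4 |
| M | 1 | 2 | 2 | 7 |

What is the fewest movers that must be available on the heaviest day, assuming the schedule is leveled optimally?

5

Early-start (N@1, O@1, Q@1, S@1, P@2, R@3, M@2) gives peak 8: d1:7  d2:8  d3:3  d4:3  d5:3  d6:3  d7:0.
Shift S→3, P→3, R→4, M→4.
Schedule N@1, O@1, Q@1, S@3, P@3, R@4, M@4: d1:5  d2:4  d3:4  d4:5  d5:3  d6:3  d7:3 — peak 5.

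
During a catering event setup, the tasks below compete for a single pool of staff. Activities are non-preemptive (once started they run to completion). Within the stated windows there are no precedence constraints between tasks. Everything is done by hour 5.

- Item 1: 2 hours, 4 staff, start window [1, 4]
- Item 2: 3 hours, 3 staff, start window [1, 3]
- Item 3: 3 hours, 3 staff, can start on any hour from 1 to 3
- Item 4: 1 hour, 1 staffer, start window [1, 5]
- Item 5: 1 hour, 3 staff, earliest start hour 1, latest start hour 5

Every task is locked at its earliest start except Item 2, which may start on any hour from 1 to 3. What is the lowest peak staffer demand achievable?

Item 2@1: h1:14  h2:10  h3:6  h4:0  h5:0 → peak 14
Item 2@2: h1:11  h2:10  h3:6  h4:3  h5:0 → peak 11
Item 2@3: h1:11  h2:7  h3:6  h4:3  h5:3 → peak 11
Best is Item 2@2, peak 11.

11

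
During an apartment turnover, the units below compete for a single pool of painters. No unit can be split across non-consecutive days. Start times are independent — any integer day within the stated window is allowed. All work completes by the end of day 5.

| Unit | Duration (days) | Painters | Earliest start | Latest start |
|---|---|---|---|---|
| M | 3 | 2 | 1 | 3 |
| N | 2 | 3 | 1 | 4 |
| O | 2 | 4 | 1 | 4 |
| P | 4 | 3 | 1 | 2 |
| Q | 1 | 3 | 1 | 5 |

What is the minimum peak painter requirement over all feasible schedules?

Early-start (M@1, N@1, O@1, P@1, Q@1) gives peak 15: d1:15  d2:12  d3:5  d4:3  d5:0.
Shift O→4, Q→3.
Schedule M@1, N@1, O@4, P@1, Q@3: d1:8  d2:8  d3:8  d4:7  d5:4 — peak 8.

8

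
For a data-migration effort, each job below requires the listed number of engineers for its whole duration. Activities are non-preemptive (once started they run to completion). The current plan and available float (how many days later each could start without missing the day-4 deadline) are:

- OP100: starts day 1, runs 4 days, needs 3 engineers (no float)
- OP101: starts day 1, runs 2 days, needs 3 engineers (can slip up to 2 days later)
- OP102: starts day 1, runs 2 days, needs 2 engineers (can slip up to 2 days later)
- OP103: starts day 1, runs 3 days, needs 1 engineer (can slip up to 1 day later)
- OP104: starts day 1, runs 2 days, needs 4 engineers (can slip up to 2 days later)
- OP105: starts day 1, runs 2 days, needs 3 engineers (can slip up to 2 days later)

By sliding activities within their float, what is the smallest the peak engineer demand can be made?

10

Early-start (OP100@1, OP101@1, OP102@1, OP103@1, OP104@1, OP105@1) gives peak 16: d1:16  d2:16  d3:4  d4:3.
Shift OP102→3, OP104→3.
Schedule OP100@1, OP101@1, OP102@3, OP103@1, OP104@3, OP105@1: d1:10  d2:10  d3:10  d4:9 — peak 10.
Total engineer-days = 39 over 4 days ⇒ peak ≥ ⌈39/4⌉ = 10, so 10 is optimal.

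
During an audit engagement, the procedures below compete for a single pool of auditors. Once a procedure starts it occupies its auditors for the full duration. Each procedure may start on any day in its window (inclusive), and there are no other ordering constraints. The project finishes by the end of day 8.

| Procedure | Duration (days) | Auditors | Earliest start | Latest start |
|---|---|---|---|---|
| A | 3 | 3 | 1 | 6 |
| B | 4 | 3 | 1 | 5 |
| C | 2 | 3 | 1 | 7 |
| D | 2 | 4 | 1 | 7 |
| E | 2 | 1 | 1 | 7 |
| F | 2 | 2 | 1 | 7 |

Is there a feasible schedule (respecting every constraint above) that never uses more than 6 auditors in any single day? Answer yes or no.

yes

Schedule A@1, B@1, C@4, D@6, E@5, F@7: d1:6  d2:6  d3:6  d4:6  d5:4  d6:5  d7:6  d8:2 — peak 6 ≤ 6.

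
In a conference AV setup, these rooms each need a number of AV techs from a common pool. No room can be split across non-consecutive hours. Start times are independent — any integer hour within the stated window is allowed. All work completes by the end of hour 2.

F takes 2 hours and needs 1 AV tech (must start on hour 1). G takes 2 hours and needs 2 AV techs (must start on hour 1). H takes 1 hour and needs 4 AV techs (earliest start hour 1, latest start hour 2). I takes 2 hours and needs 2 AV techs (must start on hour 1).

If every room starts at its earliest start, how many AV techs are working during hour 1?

At early start, hour 1 has: F, G, H, I.
Demand: 1 + 2 + 4 + 2 = 9.

9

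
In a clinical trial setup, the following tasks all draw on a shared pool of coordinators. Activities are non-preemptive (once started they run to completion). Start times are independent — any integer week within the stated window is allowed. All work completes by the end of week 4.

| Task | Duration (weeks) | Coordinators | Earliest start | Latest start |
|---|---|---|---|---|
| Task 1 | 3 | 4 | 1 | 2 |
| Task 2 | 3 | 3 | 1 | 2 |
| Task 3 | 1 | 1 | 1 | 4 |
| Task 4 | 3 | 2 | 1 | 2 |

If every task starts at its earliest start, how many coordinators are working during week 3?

At early start, week 3 has: Task 1, Task 2, Task 4.
Demand: 4 + 3 + 2 = 9.

9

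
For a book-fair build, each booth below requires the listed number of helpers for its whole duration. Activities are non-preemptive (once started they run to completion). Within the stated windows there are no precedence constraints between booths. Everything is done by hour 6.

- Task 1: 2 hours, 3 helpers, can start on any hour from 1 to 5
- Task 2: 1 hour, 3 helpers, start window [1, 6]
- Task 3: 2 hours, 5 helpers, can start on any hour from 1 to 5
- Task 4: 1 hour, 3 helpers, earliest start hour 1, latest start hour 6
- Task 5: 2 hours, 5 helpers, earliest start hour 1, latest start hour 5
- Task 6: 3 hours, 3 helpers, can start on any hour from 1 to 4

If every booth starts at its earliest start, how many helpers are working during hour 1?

At early start, hour 1 has: Task 1, Task 2, Task 3, Task 4, Task 5, Task 6.
Demand: 3 + 3 + 5 + 3 + 5 + 3 = 22.

22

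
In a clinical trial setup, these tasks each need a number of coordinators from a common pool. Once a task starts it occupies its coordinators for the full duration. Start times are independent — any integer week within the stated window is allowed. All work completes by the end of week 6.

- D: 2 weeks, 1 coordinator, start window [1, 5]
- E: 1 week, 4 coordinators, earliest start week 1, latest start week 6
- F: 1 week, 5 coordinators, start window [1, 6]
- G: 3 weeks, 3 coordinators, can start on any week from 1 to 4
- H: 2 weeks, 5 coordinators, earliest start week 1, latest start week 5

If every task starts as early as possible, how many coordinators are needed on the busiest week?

18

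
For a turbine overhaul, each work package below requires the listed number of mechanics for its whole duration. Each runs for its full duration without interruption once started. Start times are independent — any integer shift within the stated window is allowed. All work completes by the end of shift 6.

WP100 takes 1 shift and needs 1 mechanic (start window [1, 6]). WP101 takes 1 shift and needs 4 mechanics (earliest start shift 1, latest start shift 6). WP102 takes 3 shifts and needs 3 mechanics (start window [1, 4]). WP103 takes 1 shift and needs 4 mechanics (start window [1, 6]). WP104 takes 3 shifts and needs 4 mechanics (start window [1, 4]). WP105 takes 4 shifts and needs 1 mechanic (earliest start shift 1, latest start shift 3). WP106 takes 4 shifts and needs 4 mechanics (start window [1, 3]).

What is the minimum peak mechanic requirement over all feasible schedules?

9

Early-start (WP100@1, WP101@1, WP102@1, WP103@1, WP104@1, WP105@1, WP106@1) gives peak 21: s1:21  s2:12  s3:12  s4:5  s5:0  s6:0.
Shift WP103→2, WP104→4, WP106→3.
Schedule WP100@1, WP101@1, WP102@1, WP103@2, WP104@4, WP105@1, WP106@3: s1:9  s2:8  s3:8  s4:9  s5:8  s6:8 — peak 9.
Total mechanic-shifts = 50 over 6 shifts ⇒ peak ≥ ⌈50/6⌉ = 9, so 9 is optimal.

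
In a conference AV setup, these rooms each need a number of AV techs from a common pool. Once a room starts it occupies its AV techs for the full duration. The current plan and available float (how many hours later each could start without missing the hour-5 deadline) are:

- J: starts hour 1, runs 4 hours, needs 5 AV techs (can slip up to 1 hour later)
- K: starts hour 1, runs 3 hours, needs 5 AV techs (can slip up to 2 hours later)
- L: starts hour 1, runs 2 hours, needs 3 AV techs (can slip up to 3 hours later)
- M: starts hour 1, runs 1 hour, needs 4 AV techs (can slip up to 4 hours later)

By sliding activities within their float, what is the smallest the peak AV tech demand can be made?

10

Early-start (J@1, K@1, L@1, M@1) gives peak 17: h1:17  h2:13  h3:10  h4:5  h5:0.
Shift L→4, M→5.
Schedule J@1, K@1, L@4, M@5: h1:10  h2:10  h3:10  h4:8  h5:7 — peak 10.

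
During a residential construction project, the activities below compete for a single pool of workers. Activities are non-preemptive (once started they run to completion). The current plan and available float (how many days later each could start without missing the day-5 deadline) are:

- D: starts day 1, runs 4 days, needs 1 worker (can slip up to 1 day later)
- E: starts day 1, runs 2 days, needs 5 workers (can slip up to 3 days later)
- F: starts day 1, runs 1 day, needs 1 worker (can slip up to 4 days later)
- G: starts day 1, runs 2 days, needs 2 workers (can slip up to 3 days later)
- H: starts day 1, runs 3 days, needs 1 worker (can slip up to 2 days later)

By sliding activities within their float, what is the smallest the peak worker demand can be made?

6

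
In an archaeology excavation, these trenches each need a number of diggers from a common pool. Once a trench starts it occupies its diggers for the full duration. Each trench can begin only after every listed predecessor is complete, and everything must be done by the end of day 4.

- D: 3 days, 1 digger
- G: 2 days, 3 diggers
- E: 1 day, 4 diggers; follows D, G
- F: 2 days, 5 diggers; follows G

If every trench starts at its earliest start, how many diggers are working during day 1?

4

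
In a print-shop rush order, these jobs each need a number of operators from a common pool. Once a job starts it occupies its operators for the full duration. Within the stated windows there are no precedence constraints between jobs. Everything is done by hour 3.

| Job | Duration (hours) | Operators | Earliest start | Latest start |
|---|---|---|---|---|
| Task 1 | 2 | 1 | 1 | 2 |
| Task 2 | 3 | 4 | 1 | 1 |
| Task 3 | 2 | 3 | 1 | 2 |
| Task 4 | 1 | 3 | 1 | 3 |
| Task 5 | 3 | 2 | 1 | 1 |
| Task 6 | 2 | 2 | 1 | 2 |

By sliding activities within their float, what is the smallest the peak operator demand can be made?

12

Early-start (Task 1@1, Task 2@1, Task 3@1, Task 4@1, Task 5@1, Task 6@1) gives peak 15: h1:15  h2:12  h3:6.
Shift Task 4→3.
Schedule Task 1@1, Task 2@1, Task 3@1, Task 4@3, Task 5@1, Task 6@1: h1:12  h2:12  h3:9 — peak 12.
No arrangement of the 24 feasible schedules does better.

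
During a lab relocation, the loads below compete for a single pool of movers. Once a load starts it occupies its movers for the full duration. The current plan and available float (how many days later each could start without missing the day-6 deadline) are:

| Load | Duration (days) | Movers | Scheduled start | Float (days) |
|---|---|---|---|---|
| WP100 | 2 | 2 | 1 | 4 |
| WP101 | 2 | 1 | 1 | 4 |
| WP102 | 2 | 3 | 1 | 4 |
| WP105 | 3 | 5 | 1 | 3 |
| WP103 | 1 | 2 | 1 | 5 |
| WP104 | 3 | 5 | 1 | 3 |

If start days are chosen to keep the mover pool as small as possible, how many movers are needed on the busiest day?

Early-start (WP100@1, WP101@1, WP102@1, WP105@1, WP103@1, WP104@1) gives peak 18: d1:18  d2:16  d3:10  d4:0  d5:0  d6:0.
Shift WP102→3, WP103→5, WP104→4.
Schedule WP100@1, WP101@1, WP102@3, WP105@1, WP103@5, WP104@4: d1:8  d2:8  d3:8  d4:8  d5:7  d6:5 — peak 8.
Total mover-days = 44 over 6 days ⇒ peak ≥ ⌈44/6⌉ = 8, so 8 is optimal.

8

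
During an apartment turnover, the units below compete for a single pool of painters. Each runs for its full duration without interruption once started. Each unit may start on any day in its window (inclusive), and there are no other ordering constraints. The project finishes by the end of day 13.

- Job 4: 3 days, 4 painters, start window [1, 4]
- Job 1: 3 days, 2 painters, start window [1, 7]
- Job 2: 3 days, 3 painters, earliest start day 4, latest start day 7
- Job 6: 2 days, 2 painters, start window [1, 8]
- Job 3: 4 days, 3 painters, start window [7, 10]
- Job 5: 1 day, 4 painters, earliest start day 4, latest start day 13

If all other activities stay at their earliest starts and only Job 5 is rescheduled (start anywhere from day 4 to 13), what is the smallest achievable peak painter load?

Job 5@4: d1:8  d2:8  d3:6  d4:7  d5:3  d6:3  d7:3  d8:3  d9:3  d10:3  d11:0  d12:0  d13:0 → peak 8
Job 5@5: d1:8  d2:8  d3:6  d4:3  d5:7  d6:3  d7:3  d8:3  d9:3  d10:3  d11:0  d12:0  d13:0 → peak 8
Job 5@6: d1:8  d2:8  d3:6  d4:3  d5:3  d6:7  d7:3  d8:3  d9:3  d10:3  d11:0  d12:0  d13:0 → peak 8
Job 5@7: d1:8  d2:8  d3:6  d4:3  d5:3  d6:3  d7:7  d8:3  d9:3  d10:3  d11:0  d12:0  d13:0 → peak 8
Job 5@8: d1:8  d2:8  d3:6  d4:3  d5:3  d6:3  d7:3  d8:7  d9:3  d10:3  d11:0  d12:0  d13:0 → peak 8
Job 5@9: d1:8  d2:8  d3:6  d4:3  d5:3  d6:3  d7:3  d8:3  d9:7  d10:3  d11:0  d12:0  d13:0 → peak 8
Job 5@10: d1:8  d2:8  d3:6  d4:3  d5:3  d6:3  d7:3  d8:3  d9:3  d10:7  d11:0  d12:0  d13:0 → peak 8
Job 5@11: d1:8  d2:8  d3:6  d4:3  d5:3  d6:3  d7:3  d8:3  d9:3  d10:3  d11:4  d12:0  d13:0 → peak 8
Job 5@12: d1:8  d2:8  d3:6  d4:3  d5:3  d6:3  d7:3  d8:3  d9:3  d10:3  d11:0  d12:4  d13:0 → peak 8
Job 5@13: d1:8  d2:8  d3:6  d4:3  d5:3  d6:3  d7:3  d8:3  d9:3  d10:3  d11:0  d12:0  d13:4 → peak 8
Best is Job 5@4, peak 8.

8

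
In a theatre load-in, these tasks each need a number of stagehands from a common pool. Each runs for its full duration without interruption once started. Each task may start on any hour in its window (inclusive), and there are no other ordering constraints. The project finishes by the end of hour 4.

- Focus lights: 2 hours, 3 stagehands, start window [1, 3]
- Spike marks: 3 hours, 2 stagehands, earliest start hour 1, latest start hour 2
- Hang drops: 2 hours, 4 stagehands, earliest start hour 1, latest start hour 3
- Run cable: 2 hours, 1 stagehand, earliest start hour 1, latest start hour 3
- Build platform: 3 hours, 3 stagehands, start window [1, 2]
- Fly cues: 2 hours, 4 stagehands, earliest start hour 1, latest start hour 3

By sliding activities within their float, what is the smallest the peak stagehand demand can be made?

Early-start (Focus lights@1, Spike marks@1, Hang drops@1, Run cable@1, Build platform@1, Fly cues@1) gives peak 17: h1:17  h2:17  h3:5  h4:0.
Shift Run cable→3, Fly cues→3.
Schedule Focus lights@1, Spike marks@1, Hang drops@1, Run cable@3, Build platform@1, Fly cues@3: h1:12  h2:12  h3:10  h4:5 — peak 12.

12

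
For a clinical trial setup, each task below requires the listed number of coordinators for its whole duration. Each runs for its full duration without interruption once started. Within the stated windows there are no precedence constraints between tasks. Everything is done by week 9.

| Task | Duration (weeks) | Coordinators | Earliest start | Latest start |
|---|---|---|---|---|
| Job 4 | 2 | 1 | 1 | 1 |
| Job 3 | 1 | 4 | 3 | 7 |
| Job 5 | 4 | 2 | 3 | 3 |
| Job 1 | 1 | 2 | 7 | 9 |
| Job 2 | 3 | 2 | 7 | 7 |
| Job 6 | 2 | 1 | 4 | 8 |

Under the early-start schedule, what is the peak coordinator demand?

Early-start schedule: Job 4@1, Job 3@3, Job 5@3, Job 1@7, Job 2@7, Job 6@4.
Load per week: week 1: 1, week 2: 1, week 3: 6, week 4: 3, week 5: 3, week 6: 2, week 7: 4, week 8: 2, week 9: 2.
Peak is 6.

6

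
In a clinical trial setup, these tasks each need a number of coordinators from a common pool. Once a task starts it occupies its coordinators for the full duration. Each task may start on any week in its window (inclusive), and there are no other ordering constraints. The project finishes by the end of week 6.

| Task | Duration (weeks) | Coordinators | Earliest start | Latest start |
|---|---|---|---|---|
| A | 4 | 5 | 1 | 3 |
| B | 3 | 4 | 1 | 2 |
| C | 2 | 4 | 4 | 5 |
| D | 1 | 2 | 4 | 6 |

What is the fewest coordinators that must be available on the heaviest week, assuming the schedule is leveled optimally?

9

Early-start (A@1, B@1, C@4, D@4) gives peak 11: w1:9  w2:9  w3:9  w4:11  w5:4  w6:0.
Shift D→5.
Schedule A@1, B@1, C@4, D@5: w1:9  w2:9  w3:9  w4:9  w5:6  w6:0 — peak 9.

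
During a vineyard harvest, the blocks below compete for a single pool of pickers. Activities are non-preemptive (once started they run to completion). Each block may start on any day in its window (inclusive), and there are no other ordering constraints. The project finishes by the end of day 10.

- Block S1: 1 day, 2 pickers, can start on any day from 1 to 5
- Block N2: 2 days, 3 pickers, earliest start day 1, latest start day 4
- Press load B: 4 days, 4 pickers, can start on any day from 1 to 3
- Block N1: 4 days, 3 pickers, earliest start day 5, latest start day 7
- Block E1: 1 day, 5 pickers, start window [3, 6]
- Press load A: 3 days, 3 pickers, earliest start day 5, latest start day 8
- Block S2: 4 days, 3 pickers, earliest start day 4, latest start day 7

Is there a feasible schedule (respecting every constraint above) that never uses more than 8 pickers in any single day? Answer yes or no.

Schedule Block S1@1, Block N2@1, Press load B@2, Block N1@7, Block E1@6, Press load A@8, Block S2@4: d1:5  d2:7  d3:4  d4:7  d5:7  d6:8  d7:6  d8:6  d9:6  d10:6 — peak 8 ≤ 8.

yes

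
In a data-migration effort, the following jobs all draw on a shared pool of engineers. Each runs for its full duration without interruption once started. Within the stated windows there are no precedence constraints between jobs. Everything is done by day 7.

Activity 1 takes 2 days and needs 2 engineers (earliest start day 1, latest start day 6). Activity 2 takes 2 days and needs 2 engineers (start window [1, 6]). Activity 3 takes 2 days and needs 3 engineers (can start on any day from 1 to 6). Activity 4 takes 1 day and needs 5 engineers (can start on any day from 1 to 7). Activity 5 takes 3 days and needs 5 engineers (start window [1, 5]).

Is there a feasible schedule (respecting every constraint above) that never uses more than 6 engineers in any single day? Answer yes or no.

no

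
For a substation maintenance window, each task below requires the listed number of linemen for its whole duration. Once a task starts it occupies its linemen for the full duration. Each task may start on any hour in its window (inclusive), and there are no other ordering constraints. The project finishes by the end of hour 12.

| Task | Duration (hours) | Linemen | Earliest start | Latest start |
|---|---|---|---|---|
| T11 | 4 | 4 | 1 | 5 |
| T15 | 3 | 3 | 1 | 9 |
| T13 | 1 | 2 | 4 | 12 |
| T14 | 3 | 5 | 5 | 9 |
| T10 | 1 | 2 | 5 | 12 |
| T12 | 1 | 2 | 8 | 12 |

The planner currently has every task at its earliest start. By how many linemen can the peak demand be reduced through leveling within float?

Early-start peak: h1:7  h2:7  h3:7  h4:6  h5:7  h6:5  h7:5  h8:2  h9:0  h10:0  h11:0  h12:0 ⇒ 7.
Leveled (T11@1, T15@5, T13@5, T14@8, T10@6, T12@11): h1:4  h2:4  h3:4  h4:4  h5:5  h6:5  h7:3  h8:5  h9:5  h10:5  h11:2  h12:0 ⇒ 5.
Reduction 7 − 5 = 2.

2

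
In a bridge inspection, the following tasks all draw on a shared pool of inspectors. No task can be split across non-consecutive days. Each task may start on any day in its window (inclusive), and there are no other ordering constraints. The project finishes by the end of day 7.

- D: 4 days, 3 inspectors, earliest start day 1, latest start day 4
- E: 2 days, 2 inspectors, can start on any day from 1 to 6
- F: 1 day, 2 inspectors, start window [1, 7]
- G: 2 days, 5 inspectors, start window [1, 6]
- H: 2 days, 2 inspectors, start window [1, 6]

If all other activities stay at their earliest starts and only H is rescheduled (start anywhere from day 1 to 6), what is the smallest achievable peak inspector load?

H@1: d1:14  d2:12  d3:3  d4:3  d5:0  d6:0  d7:0 → peak 14
H@2: d1:12  d2:12  d3:5  d4:3  d5:0  d6:0  d7:0 → peak 12
H@3: d1:12  d2:10  d3:5  d4:5  d5:0  d6:0  d7:0 → peak 12
H@4: d1:12  d2:10  d3:3  d4:5  d5:2  d6:0  d7:0 → peak 12
H@5: d1:12  d2:10  d3:3  d4:3  d5:2  d6:2  d7:0 → peak 12
H@6: d1:12  d2:10  d3:3  d4:3  d5:0  d6:2  d7:2 → peak 12
Best is H@2, peak 12.

12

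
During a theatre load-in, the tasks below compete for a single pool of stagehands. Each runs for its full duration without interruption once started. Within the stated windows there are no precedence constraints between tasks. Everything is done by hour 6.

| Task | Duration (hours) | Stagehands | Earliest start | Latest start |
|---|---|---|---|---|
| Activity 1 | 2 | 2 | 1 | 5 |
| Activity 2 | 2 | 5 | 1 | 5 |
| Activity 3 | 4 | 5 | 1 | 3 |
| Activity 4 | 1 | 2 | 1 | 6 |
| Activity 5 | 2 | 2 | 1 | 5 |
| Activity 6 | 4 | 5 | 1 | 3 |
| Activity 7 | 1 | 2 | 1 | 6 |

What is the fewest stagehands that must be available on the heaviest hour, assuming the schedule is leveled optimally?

11

Early-start (Activity 1@1, Activity 2@1, Activity 3@1, Activity 4@1, Activity 5@1, Activity 6@1, Activity 7@1) gives peak 23: h1:23  h2:19  h3:10  h4:10  h5:0  h6:0.
Shift Activity 3→3, Activity 6→3, Activity 7→2.
Schedule Activity 1@1, Activity 2@1, Activity 3@3, Activity 4@1, Activity 5@1, Activity 6@3, Activity 7@2: h1:11  h2:11  h3:10  h4:10  h5:10  h6:10 — peak 11.
Total stagehand-hours = 62 over 6 hours ⇒ peak ≥ ⌈62/6⌉ = 11, so 11 is optimal.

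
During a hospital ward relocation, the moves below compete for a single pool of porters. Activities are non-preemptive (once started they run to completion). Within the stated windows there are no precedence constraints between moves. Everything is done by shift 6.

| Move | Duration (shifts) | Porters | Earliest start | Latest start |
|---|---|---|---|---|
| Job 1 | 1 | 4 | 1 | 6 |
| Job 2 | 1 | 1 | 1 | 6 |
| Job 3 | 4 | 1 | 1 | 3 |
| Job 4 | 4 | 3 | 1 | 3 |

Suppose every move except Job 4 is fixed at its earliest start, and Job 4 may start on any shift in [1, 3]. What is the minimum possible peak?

Job 4@1: s1:9  s2:4  s3:4  s4:4  s5:0  s6:0 → peak 9
Job 4@2: s1:6  s2:4  s3:4  s4:4  s5:3  s6:0 → peak 6
Job 4@3: s1:6  s2:1  s3:4  s4:4  s5:3  s6:3 → peak 6
Best is Job 4@2, peak 6.

6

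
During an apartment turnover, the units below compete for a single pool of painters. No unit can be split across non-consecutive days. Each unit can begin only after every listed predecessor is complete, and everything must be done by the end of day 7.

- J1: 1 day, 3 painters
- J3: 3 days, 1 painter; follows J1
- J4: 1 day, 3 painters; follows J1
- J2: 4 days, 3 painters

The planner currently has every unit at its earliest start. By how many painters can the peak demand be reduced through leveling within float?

3

Early-start peak: d1:6  d2:7  d3:4  d4:4  d5:0  d6:0  d7:0 ⇒ 7.
Leveled (J1@1, J3@2, J4@2, J2@3): d1:3  d2:4  d3:4  d4:4  d5:3  d6:3  d7:0 ⇒ 4.
Reduction 7 − 4 = 3.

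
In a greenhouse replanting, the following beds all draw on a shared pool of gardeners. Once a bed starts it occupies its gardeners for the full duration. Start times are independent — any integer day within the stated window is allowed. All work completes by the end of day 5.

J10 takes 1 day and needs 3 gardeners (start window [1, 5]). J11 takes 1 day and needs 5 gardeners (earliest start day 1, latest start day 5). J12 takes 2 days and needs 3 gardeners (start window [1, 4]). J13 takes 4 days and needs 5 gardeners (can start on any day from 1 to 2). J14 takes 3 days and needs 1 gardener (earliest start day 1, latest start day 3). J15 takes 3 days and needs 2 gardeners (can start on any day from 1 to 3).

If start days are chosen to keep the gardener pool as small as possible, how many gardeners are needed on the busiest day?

Early-start (J10@1, J11@1, J12@1, J13@1, J14@1, J15@1) gives peak 19: d1:19  d2:11  d3:8  d4:5  d5:0.
Shift J12→4, J13→2, J15→2.
Schedule J10@1, J11@1, J12@4, J13@2, J14@1, J15@2: d1:9  d2:8  d3:8  d4:10  d5:8 — peak 10.

10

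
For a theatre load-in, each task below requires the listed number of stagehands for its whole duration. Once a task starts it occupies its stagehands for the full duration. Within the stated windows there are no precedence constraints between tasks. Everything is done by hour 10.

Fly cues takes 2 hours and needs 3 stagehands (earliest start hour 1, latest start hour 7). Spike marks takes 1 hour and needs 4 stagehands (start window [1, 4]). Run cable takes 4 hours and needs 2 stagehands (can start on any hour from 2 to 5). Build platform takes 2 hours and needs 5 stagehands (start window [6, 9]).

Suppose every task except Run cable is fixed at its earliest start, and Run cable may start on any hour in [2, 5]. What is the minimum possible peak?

7

Run cable@2: h1:7  h2:5  h3:2  h4:2  h5:2  h6:5  h7:5  h8:0  h9:0  h10:0 → peak 7
Run cable@3: h1:7  h2:3  h3:2  h4:2  h5:2  h6:7  h7:5  h8:0  h9:0  h10:0 → peak 7
Run cable@4: h1:7  h2:3  h3:0  h4:2  h5:2  h6:7  h7:7  h8:0  h9:0  h10:0 → peak 7
Run cable@5: h1:7  h2:3  h3:0  h4:0  h5:2  h6:7  h7:7  h8:2  h9:0  h10:0 → peak 7
Best is Run cable@2, peak 7.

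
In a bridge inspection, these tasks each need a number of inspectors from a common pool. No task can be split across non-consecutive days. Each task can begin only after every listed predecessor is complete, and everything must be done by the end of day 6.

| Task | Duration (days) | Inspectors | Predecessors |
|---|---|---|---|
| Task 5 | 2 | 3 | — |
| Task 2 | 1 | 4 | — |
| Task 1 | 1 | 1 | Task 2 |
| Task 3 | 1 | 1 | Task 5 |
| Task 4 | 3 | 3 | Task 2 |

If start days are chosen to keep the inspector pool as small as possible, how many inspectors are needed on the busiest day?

4

Early-start (Task 5@1, Task 2@1, Task 1@2, Task 3@3, Task 4@2) gives peak 7: d1:7  d2:7  d3:4  d4:3  d5:0  d6:0.
Shift Task 2→3, Task 1→4, Task 3→5, Task 4→4.
Schedule Task 5@1, Task 2@3, Task 1@4, Task 3@5, Task 4@4: d1:3  d2:3  d3:4  d4:4  d5:4  d6:3 — peak 4.
Total inspector-days = 21 over 6 days ⇒ peak ≥ ⌈21/6⌉ = 4, so 4 is optimal.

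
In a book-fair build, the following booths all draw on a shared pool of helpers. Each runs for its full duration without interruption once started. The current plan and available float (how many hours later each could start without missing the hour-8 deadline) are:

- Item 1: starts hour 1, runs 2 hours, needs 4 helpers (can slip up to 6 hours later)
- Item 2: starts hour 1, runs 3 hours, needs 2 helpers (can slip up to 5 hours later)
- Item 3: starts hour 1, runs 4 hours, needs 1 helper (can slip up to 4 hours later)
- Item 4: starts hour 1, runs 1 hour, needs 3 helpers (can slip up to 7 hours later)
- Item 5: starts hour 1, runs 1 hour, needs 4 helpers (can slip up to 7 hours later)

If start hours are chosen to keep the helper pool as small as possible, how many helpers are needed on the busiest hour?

Early-start (Item 1@1, Item 2@1, Item 3@1, Item 4@1, Item 5@1) gives peak 14: h1:14  h2:7  h3:3  h4:1  h5:0  h6:0  h7:0  h8:0.
Shift Item 2→3, Item 3→3, Item 4→6, Item 5→7.
Schedule Item 1@1, Item 2@3, Item 3@3, Item 4@6, Item 5@7: h1:4  h2:4  h3:3  h4:3  h5:3  h6:4  h7:4  h8:0 — peak 4.
Total helper-hours = 25 over 8 hours ⇒ peak ≥ ⌈25/8⌉ = 4, so 4 is optimal.

4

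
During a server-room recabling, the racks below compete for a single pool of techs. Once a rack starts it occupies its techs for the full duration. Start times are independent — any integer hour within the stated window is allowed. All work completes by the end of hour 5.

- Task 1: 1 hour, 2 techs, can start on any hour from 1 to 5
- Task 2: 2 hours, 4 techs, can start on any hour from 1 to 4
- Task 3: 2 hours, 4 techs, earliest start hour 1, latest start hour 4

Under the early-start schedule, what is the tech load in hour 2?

8

At early start, hour 2 has: Task 2, Task 3.
Demand: 4 + 4 = 8.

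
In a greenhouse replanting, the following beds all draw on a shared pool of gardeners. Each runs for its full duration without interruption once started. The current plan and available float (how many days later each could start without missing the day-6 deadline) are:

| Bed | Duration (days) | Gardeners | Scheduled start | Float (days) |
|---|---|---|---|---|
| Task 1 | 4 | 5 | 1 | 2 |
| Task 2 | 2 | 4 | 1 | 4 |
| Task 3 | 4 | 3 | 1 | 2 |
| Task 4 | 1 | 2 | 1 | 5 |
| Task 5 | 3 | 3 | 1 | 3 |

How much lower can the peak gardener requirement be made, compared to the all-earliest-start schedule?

6

Early-start peak: d1:17  d2:15  d3:11  d4:8  d5:0  d6:0 ⇒ 17.
Leveled (Task 1@1, Task 2@1, Task 3@3, Task 4@1, Task 5@3): d1:11  d2:9  d3:11  d4:11  d5:6  d6:3 ⇒ 11.
Reduction 17 − 11 = 6.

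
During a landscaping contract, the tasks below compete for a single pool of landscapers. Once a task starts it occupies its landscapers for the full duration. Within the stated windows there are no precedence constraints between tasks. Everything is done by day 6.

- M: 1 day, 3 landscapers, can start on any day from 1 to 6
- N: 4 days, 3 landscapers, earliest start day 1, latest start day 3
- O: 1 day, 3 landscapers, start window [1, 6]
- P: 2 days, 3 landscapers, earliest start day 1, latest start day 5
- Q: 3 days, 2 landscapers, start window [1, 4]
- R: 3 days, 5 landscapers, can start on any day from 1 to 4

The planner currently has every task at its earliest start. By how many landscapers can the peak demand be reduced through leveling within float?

Early-start peak: d1:19  d2:13  d3:10  d4:3  d5:0  d6:0 ⇒ 19.
Leveled (M@1, N@1, O@2, P@5, Q@1, R@4): d1:8  d2:8  d3:5  d4:8  d5:8  d6:8 ⇒ 8.
Reduction 19 − 8 = 11.

11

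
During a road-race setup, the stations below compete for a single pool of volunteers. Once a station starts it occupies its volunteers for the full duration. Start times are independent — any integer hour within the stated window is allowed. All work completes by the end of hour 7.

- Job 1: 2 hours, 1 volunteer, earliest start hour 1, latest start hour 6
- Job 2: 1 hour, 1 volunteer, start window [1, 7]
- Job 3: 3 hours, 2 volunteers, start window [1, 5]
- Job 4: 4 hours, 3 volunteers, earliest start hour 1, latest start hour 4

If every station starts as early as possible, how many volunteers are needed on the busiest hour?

7

Early-start schedule: Job 1@1, Job 2@1, Job 3@1, Job 4@1.
Load per hour: hour 1: 7, hour 2: 6, hour 3: 5, hour 4: 3, hour 5: 0, hour 6: 0, hour 7: 0.
Peak is 7.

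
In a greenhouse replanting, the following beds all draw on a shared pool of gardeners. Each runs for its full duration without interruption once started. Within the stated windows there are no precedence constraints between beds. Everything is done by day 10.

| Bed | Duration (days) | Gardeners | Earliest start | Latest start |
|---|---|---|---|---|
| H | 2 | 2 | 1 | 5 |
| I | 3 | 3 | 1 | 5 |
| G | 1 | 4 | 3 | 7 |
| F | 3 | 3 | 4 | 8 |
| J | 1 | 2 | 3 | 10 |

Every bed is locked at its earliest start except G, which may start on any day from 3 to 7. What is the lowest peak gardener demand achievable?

G@3: d1:5  d2:5  d3:9  d4:3  d5:3  d6:3  d7:0  d8:0  d9:0  d10:0 → peak 9
G@4: d1:5  d2:5  d3:5  d4:7  d5:3  d6:3  d7:0  d8:0  d9:0  d10:0 → peak 7
G@5: d1:5  d2:5  d3:5  d4:3  d5:7  d6:3  d7:0  d8:0  d9:0  d10:0 → peak 7
G@6: d1:5  d2:5  d3:5  d4:3  d5:3  d6:7  d7:0  d8:0  d9:0  d10:0 → peak 7
G@7: d1:5  d2:5  d3:5  d4:3  d5:3  d6:3  d7:4  d8:0  d9:0  d10:0 → peak 5
Best is G@7, peak 5.

5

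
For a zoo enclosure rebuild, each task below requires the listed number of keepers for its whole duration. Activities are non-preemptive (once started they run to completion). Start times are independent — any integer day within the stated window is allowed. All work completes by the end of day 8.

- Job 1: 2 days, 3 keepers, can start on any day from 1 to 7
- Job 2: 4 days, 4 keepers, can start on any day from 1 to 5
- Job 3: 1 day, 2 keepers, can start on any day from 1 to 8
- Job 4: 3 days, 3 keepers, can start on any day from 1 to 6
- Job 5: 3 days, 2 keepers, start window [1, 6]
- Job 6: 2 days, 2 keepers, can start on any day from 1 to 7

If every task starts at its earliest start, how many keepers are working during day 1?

16

At early start, day 1 has: Job 1, Job 2, Job 3, Job 4, Job 5, Job 6.
Demand: 3 + 4 + 2 + 3 + 2 + 2 = 16.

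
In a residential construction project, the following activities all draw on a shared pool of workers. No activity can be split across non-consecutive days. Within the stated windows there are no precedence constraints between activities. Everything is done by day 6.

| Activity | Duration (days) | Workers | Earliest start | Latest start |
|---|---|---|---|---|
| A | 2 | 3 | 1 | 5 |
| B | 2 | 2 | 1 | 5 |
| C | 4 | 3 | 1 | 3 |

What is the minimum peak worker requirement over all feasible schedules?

5

Early-start (A@1, B@1, C@1) gives peak 8: d1:8  d2:8  d3:3  d4:3  d5:0  d6:0.
Shift C→3.
Schedule A@1, B@1, C@3: d1:5  d2:5  d3:3  d4:3  d5:3  d6:3 — peak 5.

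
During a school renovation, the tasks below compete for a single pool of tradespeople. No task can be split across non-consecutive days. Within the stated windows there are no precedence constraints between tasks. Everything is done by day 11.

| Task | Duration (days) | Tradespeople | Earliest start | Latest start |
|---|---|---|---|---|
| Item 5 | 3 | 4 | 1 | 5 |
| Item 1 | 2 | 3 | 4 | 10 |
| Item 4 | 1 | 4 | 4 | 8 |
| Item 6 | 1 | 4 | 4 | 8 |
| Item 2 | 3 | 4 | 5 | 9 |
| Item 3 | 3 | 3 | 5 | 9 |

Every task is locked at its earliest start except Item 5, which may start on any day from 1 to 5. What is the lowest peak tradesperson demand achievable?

11

Item 5@1: d1:4  d2:4  d3:4  d4:11  d5:10  d6:7  d7:7  d8:0  d9:0  d10:0  d11:0 → peak 11
Item 5@2: d1:0  d2:4  d3:4  d4:15  d5:10  d6:7  d7:7  d8:0  d9:0  d10:0  d11:0 → peak 15
Item 5@3: d1:0  d2:0  d3:4  d4:15  d5:14  d6:7  d7:7  d8:0  d9:0  d10:0  d11:0 → peak 15
Item 5@4: d1:0  d2:0  d3:0  d4:15  d5:14  d6:11  d7:7  d8:0  d9:0  d10:0  d11:0 → peak 15
Item 5@5: d1:0  d2:0  d3:0  d4:11  d5:14  d6:11  d7:11  d8:0  d9:0  d10:0  d11:0 → peak 14
Best is Item 5@1, peak 11.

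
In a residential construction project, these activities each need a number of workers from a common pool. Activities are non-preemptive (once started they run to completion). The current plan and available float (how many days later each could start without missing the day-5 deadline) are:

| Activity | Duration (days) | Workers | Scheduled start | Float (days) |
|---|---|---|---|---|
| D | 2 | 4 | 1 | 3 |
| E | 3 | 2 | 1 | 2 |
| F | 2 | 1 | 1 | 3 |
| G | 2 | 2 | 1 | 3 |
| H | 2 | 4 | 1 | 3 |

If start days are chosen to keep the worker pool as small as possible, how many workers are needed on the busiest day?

Early-start (D@1, E@1, F@1, G@1, H@1) gives peak 13: d1:13  d2:13  d3:2  d4:0  d5:0.
Shift G→3, H→4.
Schedule D@1, E@1, F@1, G@3, H@4: d1:7  d2:7  d3:4  d4:6  d5:4 — peak 7.

7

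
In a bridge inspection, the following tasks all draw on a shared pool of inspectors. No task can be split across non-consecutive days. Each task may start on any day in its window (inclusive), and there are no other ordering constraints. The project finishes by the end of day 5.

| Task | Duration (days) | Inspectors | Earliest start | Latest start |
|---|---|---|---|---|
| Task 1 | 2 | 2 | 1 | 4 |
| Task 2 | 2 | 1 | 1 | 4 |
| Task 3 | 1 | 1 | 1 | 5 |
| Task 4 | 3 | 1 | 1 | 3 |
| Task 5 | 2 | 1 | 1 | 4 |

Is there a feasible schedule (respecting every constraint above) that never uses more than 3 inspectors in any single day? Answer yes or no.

yes

Schedule Task 1@1, Task 2@1, Task 3@3, Task 4@3, Task 5@3: d1:3  d2:3  d3:3  d4:2  d5:1 — peak 3 ≤ 3.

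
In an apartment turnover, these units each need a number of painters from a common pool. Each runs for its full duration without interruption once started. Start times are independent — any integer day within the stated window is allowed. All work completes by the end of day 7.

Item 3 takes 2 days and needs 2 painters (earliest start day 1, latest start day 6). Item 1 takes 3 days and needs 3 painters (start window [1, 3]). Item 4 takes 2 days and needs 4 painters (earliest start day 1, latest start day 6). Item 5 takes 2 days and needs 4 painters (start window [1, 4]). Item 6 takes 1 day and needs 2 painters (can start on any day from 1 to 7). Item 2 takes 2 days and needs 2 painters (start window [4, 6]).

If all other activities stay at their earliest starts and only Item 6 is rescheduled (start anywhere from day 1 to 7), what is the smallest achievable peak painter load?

Item 6@1: d1:15  d2:13  d3:3  d4:2  d5:2  d6:0  d7:0 → peak 15
Item 6@2: d1:13  d2:15  d3:3  d4:2  d5:2  d6:0  d7:0 → peak 15
Item 6@3: d1:13  d2:13  d3:5  d4:2  d5:2  d6:0  d7:0 → peak 13
Item 6@4: d1:13  d2:13  d3:3  d4:4  d5:2  d6:0  d7:0 → peak 13
Item 6@5: d1:13  d2:13  d3:3  d4:2  d5:4  d6:0  d7:0 → peak 13
Item 6@6: d1:13  d2:13  d3:3  d4:2  d5:2  d6:2  d7:0 → peak 13
Item 6@7: d1:13  d2:13  d3:3  d4:2  d5:2  d6:0  d7:2 → peak 13
Best is Item 6@3, peak 13.

13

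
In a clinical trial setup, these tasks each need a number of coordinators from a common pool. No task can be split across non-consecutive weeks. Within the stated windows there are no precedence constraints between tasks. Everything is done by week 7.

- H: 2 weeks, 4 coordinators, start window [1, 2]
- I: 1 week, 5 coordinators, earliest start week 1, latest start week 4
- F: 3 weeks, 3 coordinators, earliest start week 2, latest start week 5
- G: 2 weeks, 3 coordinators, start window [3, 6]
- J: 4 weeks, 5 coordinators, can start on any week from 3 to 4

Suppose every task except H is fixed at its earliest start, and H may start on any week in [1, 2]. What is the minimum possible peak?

11

H@1: w1:9  w2:7  w3:11  w4:11  w5:5  w6:5  w7:0 → peak 11
H@2: w1:5  w2:7  w3:15  w4:11  w5:5  w6:5  w7:0 → peak 15
Best is H@1, peak 11.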